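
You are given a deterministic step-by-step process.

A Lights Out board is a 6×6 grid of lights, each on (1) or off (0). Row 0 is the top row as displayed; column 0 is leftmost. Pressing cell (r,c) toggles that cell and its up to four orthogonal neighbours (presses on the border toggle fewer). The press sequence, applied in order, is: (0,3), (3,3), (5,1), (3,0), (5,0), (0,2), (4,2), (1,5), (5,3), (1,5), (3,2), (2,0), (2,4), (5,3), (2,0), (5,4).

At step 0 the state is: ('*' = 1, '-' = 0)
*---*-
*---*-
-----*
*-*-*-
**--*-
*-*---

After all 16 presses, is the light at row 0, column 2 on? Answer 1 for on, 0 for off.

0

t=0: *---*-
*---*-
-----*
*-*-*-
**--*-
*-*---
t=1: *-**--
*--**-
-----*
*-*-*-
**--*-
*-*---
t=2: *-**--
*--**-
---*-*
*--*--
**-**-
*-*---
t=3: *-**--
*--**-
---*-*
*--*--
*--**-
-*----
t=4: *-**--
*--**-
*--*-*
-*-*--
---**-
-*----
t=5: *-**--
*--**-
*--*-*
-*-*--
*--**-
*-----
t=6: **----
*-***-
*--*-*
-*-*--
*--**-
*-----
t=7: **----
*-***-
*--*-*
-***--
***-*-
*-*---
t=8: **---*
*-**-*
*--*--
-***--
***-*-
*-*---
t=9: **---*
*-**-*
*--*--
-***--
*****-
*--**-
t=10: **----
*-***-
*--*-*
-***--
*****-
*--**-
t=11: **----
*-***-
*-**-*
------
**-**-
*--**-
t=12: **----
--***-
-***-*
*-----
**-**-
*--**-
t=13: **----
--**--
-**-*-
*---*-
**-**-
*--**-
t=14: **----
--**--
-**-*-
*---*-
**--*-
*-*---
t=15: **----
*-**--
*-*-*-
----*-
**--*-
*-*---
t=16: **----
*-**--
*-*-*-
----*-
**----
*-****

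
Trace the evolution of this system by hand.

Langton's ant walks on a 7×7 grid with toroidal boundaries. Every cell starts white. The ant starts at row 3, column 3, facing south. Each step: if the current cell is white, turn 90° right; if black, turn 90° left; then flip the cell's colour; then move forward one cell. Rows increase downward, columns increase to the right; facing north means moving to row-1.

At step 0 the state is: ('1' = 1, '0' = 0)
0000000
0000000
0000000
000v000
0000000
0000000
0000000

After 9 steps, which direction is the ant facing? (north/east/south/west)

0) 0000000
0000000
0000000
000v000
0000000
0000000
0000000
1) 0000000
0000000
0000000
00<1000
0000000
0000000
0000000
2) 0000000
0000000
00^0000
0011000
0000000
0000000
0000000
3) 0000000
0000000
001>000
0011000
0000000
0000000
0000000
4) 0000000
0000000
0011000
001v000
0000000
0000000
0000000
5) 0000000
0000000
0011000
0010>00
0000000
0000000
0000000
6) 0000000
0000000
0011000
0010100
0000v00
0000000
0000000
7) 0000000
0000000
0011000
0010100
000<100
0000000
0000000
8) 0000000
0000000
0011000
001^100
0001100
0000000
0000000
9) 0000000
0000000
0011000
0011>00
0001100
0000000
0000000

east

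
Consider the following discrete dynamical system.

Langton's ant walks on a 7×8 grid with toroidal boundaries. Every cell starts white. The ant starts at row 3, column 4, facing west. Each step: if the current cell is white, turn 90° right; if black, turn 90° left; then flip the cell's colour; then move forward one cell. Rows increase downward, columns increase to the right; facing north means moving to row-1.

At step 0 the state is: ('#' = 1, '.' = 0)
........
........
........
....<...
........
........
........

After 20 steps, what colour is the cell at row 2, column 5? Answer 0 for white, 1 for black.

1

[0] ........
........
........
....<...
........
........
........
[1] ........
........
....^...
....#...
........
........
........
[2] ........
........
....#>..
....#...
........
........
........
[3] ........
........
....##..
....#v..
........
........
........
[4] ........
........
....##..
....<#..
........
........
........
[5] ........
........
....##..
.....#..
....v...
........
........
[6] ........
........
....##..
.....#..
...<#...
........
........
[7] ........
........
....##..
...^.#..
...##...
........
........
[8] ........
........
....##..
...#>#..
...##...
........
........
[9] ........
........
....##..
...###..
...#v...
........
........
[10] ........
........
....##..
...###..
...#.>..
........
........
[11] ........
........
....##..
...###..
...#.#..
.....v..
........
[12] ........
........
....##..
...###..
...#.#..
....<#..
........
[13] ........
........
....##..
...###..
...#^#..
....##..
........
[14] ........
........
....##..
...###..
...##>..
....##..
........
[15] ........
........
....##..
...##^..
...##...
....##..
........
[16] ........
........
....##..
...#<...
...##...
....##..
........
[17] ........
........
....##..
...#....
...#v...
....##..
........
[18] ........
........
....##..
...#....
...#.>..
....##..
........
[19] ........
........
....##..
...#....
...#.#..
....#v..
........
[20] ........
........
....##..
...#....
...#.#..
....#.>.
........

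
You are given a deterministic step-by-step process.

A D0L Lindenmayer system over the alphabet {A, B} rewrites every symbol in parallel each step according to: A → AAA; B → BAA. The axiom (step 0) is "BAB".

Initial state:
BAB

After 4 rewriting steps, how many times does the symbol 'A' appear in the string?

t=0: BAB
t=1: BAAAAABAA
t=2: BAAAAAAAAAAAAAAAAABAAAAAAAA
t=3: BAAAAAAAAAAAAAAAAAAAAAAAAAAAAAAAAAAAAAAAAAAAAAAAAAAAAABAAAAAAAAAAAAAAAAAAAAAAAAAA
t=4: BAAAAAAAAAAAAAAAAAAAAAAAAAAAAAAAAAAAAAAAAAAAAAAAAAAAAAAAAA…AAAAAAAAAAAAAAAAAAAAAAAAAAAAAAAAAAAAAAAAAAAAAAAAAAAAAAAAAA  (len 243)

241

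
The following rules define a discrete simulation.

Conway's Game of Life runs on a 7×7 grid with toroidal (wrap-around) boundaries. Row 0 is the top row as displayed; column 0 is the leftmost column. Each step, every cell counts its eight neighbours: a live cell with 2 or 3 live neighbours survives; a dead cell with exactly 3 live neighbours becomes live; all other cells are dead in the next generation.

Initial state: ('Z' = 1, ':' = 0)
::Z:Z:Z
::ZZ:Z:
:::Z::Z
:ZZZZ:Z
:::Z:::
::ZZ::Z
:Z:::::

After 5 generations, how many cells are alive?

14

[0] ::Z:Z:Z
::ZZ:Z:
:::Z::Z
:ZZZZ:Z
:::Z:::
::ZZ::Z
:Z:::::
[1] :ZZ:ZZ:
::Z::ZZ
ZZ::::Z
Z:::ZZ:
ZZ:::Z:
::ZZ:::
ZZ:::Z:
[2] ::ZZZ::
::ZZZ::
:Z::Z::
::::ZZ:
ZZZZ:Z:
::Z:Z::
Z::::ZZ
[3] :ZZ:::Z
:Z:::Z:
::Z::::
Z::::ZZ
:ZZ::ZZ
::Z:Z::
:ZZ::ZZ
[4] ::::::Z
ZZ:::::
ZZ:::Z:
Z:Z::Z:
:ZZZZ::
::::Z::
:::::ZZ
[5] :::::ZZ
:Z:::::
::Z::::
Z::::Z:
:ZZ:ZZ:
::Z:Z::
:::::ZZ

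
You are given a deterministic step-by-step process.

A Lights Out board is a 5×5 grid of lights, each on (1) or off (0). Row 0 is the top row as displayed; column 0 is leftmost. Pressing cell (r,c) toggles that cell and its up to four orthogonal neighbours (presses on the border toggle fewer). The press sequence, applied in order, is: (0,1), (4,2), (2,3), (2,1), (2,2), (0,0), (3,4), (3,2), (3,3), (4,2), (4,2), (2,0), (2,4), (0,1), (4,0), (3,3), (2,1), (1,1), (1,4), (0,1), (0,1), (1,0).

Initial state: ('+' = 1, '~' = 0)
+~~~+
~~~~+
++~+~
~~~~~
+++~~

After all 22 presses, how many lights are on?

11

step 0: +~~~+
~~~~+
++~+~
~~~~~
+++~~
step 1: ~++~+
~+~~+
++~+~
~~~~~
+++~~
step 2: ~++~+
~+~~+
++~+~
~~+~~
+~~+~
step 3: ~++~+
~+~++
+++~+
~~++~
+~~+~
step 4: ~++~+
~~~++
~~~~+
~+++~
+~~+~
step 5: ~++~+
~~+++
~++++
~+~+~
+~~+~
step 6: +~+~+
+~+++
~++++
~+~+~
+~~+~
step 7: +~+~+
+~+++
~+++~
~+~~+
+~~++
step 8: +~+~+
+~+++
~+~+~
~~+++
+~+++
step 9: +~+~+
+~+++
~+~~~
~~~~~
+~+~+
step 10: +~+~+
+~+++
~+~~~
~~+~~
++~++
step 11: +~+~+
+~+++
~+~~~
~~~~~
+~+~+
step 12: +~+~+
~~+++
+~~~~
+~~~~
+~+~+
step 13: +~+~+
~~++~
+~~++
+~~~+
+~+~+
step 14: ~+~~+
~+++~
+~~++
+~~~+
+~+~+
step 15: ~+~~+
~+++~
+~~++
~~~~+
~++~+
step 16: ~+~~+
~+++~
+~~~+
~~++~
~++++
step 17: ~+~~+
~~++~
~++~+
~+++~
~++++
step 18: ~~~~+
++~+~
~~+~+
~+++~
~++++
step 19: ~~~~~
++~~+
~~+~~
~+++~
~++++
step 20: +++~~
+~~~+
~~+~~
~+++~
~++++
step 21: ~~~~~
++~~+
~~+~~
~+++~
~++++
step 22: +~~~~
~~~~+
+~+~~
~+++~
~++++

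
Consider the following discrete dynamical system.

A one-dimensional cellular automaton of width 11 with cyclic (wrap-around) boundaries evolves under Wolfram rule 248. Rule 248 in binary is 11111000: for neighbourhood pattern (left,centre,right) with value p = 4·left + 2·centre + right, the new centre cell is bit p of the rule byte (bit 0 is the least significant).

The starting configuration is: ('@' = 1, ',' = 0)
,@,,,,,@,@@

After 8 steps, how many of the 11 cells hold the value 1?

11

k=0  ,@,,,,,@,@@
k=1  @,@,,,,,@@@
k=2  @@,@,,,,@@@
k=3  @@@,@,,,@@@
k=4  @@@@,@,,@@@
k=5  @@@@@,@,@@@
k=6  @@@@@@,@@@@
k=7  @@@@@@@@@@@
k=8  @@@@@@@@@@@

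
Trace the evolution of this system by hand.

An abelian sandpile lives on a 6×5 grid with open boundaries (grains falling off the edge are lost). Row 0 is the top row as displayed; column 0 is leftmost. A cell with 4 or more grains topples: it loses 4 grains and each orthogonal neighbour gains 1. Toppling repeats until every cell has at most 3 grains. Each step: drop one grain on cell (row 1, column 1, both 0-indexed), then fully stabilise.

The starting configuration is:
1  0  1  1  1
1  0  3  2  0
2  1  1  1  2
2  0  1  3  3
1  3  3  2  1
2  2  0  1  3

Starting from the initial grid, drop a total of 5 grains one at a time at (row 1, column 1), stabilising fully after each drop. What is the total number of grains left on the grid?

0) 1  0  1  1  1
1  0  3  2  0
2  1  1  1  2
2  0  1  3  3
1  3  3  2  1
2  2  0  1  3
1) 1  0  1  1  1
1  1  3  2  0
2  1  1  1  2
2  0  1  3  3
1  3  3  2  1
2  2  0  1  3
2) 1  0  1  1  1
1  2  3  2  0
2  1  1  1  2
2  0  1  3  3
1  3  3  2  1
2  2  0  1  3
3) 1  0  1  1  1
1  3  3  2  0
2  1  1  1  2
2  0  1  3  3
1  3  3  2  1
2  2  0  1  3
4) 1  1  2  1  1
2  1  0  3  0
2  2  2  1  2
2  0  1  3  3
1  3  3  2  1
2  2  0  1  3
5) 1  1  2  1  1
2  2  0  3  0
2  2  2  1  2
2  0  1  3  3
1  3  3  2  1
2  2  0  1  3

49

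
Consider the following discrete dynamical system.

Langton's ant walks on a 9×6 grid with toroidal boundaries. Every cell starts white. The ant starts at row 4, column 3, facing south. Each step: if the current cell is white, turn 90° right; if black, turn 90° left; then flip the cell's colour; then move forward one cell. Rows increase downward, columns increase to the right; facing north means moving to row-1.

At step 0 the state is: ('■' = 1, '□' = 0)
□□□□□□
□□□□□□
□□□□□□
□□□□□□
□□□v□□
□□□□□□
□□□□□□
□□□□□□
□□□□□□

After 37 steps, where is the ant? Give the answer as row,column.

0,4

k=0  □□□□□□
□□□□□□
□□□□□□
□□□□□□
□□□v□□
□□□□□□
□□□□□□
□□□□□□
□□□□□□
k=1  □□□□□□
□□□□□□
□□□□□□
□□□□□□
□□<■□□
□□□□□□
□□□□□□
□□□□□□
□□□□□□
k=2  □□□□□□
□□□□□□
□□□□□□
□□^□□□
□□■■□□
□□□□□□
□□□□□□
□□□□□□
□□□□□□
k=3  □□□□□□
□□□□□□
□□□□□□
□□■>□□
□□■■□□
□□□□□□
□□□□□□
□□□□□□
□□□□□□
k=4  □□□□□□
□□□□□□
□□□□□□
□□■■□□
□□■v□□
□□□□□□
□□□□□□
□□□□□□
□□□□□□
k=5  □□□□□□
□□□□□□
□□□□□□
□□■■□□
□□■□>□
□□□□□□
□□□□□□
□□□□□□
□□□□□□
k=6  □□□□□□
□□□□□□
□□□□□□
□□■■□□
□□■□■□
□□□□v□
□□□□□□
□□□□□□
□□□□□□
k=7  □□□□□□
□□□□□□
□□□□□□
□□■■□□
□□■□■□
□□□<■□
□□□□□□
□□□□□□
□□□□□□
k=8  □□□□□□
□□□□□□
□□□□□□
□□■■□□
□□■^■□
□□□■■□
□□□□□□
□□□□□□
□□□□□□
k=9  □□□□□□
□□□□□□
□□□□□□
□□■■□□
□□■■>□
□□□■■□
□□□□□□
□□□□□□
□□□□□□
k=10  □□□□□□
□□□□□□
□□□□□□
□□■■^□
□□■■□□
□□□■■□
□□□□□□
□□□□□□
□□□□□□
k=11  □□□□□□
□□□□□□
□□□□□□
□□■■■>
□□■■□□
□□□■■□
□□□□□□
□□□□□□
□□□□□□
k=12  □□□□□□
□□□□□□
□□□□□□
□□■■■■
□□■■□v
□□□■■□
□□□□□□
□□□□□□
□□□□□□
k=13  □□□□□□
□□□□□□
□□□□□□
□□■■■■
□□■■<■
□□□■■□
□□□□□□
□□□□□□
□□□□□□
k=14  □□□□□□
□□□□□□
□□□□□□
□□■■^■
□□■■■■
□□□■■□
□□□□□□
□□□□□□
□□□□□□
k=15  □□□□□□
□□□□□□
□□□□□□
□□■<□■
□□■■■■
□□□■■□
□□□□□□
□□□□□□
□□□□□□
k=16  □□□□□□
□□□□□□
□□□□□□
□□■□□■
□□■v■■
□□□■■□
□□□□□□
□□□□□□
□□□□□□
k=17  □□□□□□
□□□□□□
□□□□□□
□□■□□■
□□■□>■
□□□■■□
□□□□□□
□□□□□□
□□□□□□
k=18  □□□□□□
□□□□□□
□□□□□□
□□■□^■
□□■□□■
□□□■■□
□□□□□□
□□□□□□
□□□□□□
k=19  □□□□□□
□□□□□□
□□□□□□
□□■□■>
□□■□□■
□□□■■□
□□□□□□
□□□□□□
□□□□□□
k=20  □□□□□□
□□□□□□
□□□□□^
□□■□■□
□□■□□■
□□□■■□
□□□□□□
□□□□□□
□□□□□□
k=21  □□□□□□
□□□□□□
>□□□□■
□□■□■□
□□■□□■
□□□■■□
□□□□□□
□□□□□□
□□□□□□
k=22  □□□□□□
□□□□□□
■□□□□■
v□■□■□
□□■□□■
□□□■■□
□□□□□□
□□□□□□
□□□□□□
k=23  □□□□□□
□□□□□□
■□□□□■
■□■□■<
□□■□□■
□□□■■□
□□□□□□
□□□□□□
□□□□□□
k=24  □□□□□□
□□□□□□
■□□□□^
■□■□■■
□□■□□■
□□□■■□
□□□□□□
□□□□□□
□□□□□□
k=25  □□□□□□
□□□□□□
■□□□<□
■□■□■■
□□■□□■
□□□■■□
□□□□□□
□□□□□□
□□□□□□
k=26  □□□□□□
□□□□^□
■□□□■□
■□■□■■
□□■□□■
□□□■■□
□□□□□□
□□□□□□
□□□□□□
k=27  □□□□□□
□□□□■>
■□□□■□
■□■□■■
□□■□□■
□□□■■□
□□□□□□
□□□□□□
□□□□□□
k=28  □□□□□□
□□□□■■
■□□□■v
■□■□■■
□□■□□■
□□□■■□
□□□□□□
□□□□□□
□□□□□□
k=29  □□□□□□
□□□□■■
■□□□<■
■□■□■■
□□■□□■
□□□■■□
□□□□□□
□□□□□□
□□□□□□
k=30  □□□□□□
□□□□■■
■□□□□■
■□■□v■
□□■□□■
□□□■■□
□□□□□□
□□□□□□
□□□□□□
k=31  □□□□□□
□□□□■■
■□□□□■
■□■□□>
□□■□□■
□□□■■□
□□□□□□
□□□□□□
□□□□□□
k=32  □□□□□□
□□□□■■
■□□□□^
■□■□□□
□□■□□■
□□□■■□
□□□□□□
□□□□□□
□□□□□□
k=33  □□□□□□
□□□□■■
■□□□<□
■□■□□□
□□■□□■
□□□■■□
□□□□□□
□□□□□□
□□□□□□
k=34  □□□□□□
□□□□^■
■□□□■□
■□■□□□
□□■□□■
□□□■■□
□□□□□□
□□□□□□
□□□□□□
k=35  □□□□□□
□□□<□■
■□□□■□
■□■□□□
□□■□□■
□□□■■□
□□□□□□
□□□□□□
□□□□□□
k=36  □□□^□□
□□□■□■
■□□□■□
■□■□□□
□□■□□■
□□□■■□
□□□□□□
□□□□□□
□□□□□□
k=37  □□□■>□
□□□■□■
■□□□■□
■□■□□□
□□■□□■
□□□■■□
□□□□□□
□□□□□□
□□□□□□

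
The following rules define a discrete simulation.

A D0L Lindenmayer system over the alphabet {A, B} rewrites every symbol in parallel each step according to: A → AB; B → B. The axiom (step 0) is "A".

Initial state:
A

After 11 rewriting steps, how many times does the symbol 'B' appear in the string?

11

t=0: A
t=1: AB
t=2: ABB
t=3: ABBB
t=4: ABBBB
t=5: ABBBBB
t=6: ABBBBBB
t=7: ABBBBBBB
t=8: ABBBBBBBB
t=9: ABBBBBBBBB
t=10: ABBBBBBBBBB
t=11: ABBBBBBBBBBB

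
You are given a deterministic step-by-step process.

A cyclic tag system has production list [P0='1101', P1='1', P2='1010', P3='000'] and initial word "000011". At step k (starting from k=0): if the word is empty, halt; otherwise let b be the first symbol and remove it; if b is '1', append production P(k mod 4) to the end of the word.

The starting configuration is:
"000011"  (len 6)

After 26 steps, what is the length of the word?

9

t=0: "000011"  (len 6)
t=1: "00011"  (len 5)
t=2: "0011"  (len 4)
t=3: "011"  (len 3)
t=4: "11"  (len 2)
t=5: "11101"  (len 5)
t=6: "11011"  (len 5)
t=7: "10111010"  (len 8)
t=8: "0111010000"  (len 10)
t=9: "111010000"  (len 9)
t=10: "110100001"  (len 9)
t=11: "101000011010"  (len 12)
t=12: "01000011010000"  (len 14)
t=13: "1000011010000"  (len 13)
t=14: "0000110100001"  (len 13)
t=15: "000110100001"  (len 12)
t=16: "00110100001"  (len 11)
t=17: "0110100001"  (len 10)
t=18: "110100001"  (len 9)
t=19: "101000011010"  (len 12)
t=20: "01000011010000"  (len 14)
t=21: "1000011010000"  (len 13)
t=22: "0000110100001"  (len 13)
t=23: "000110100001"  (len 12)
t=24: "00110100001"  (len 11)
t=25: "0110100001"  (len 10)
t=26: "110100001"  (len 9)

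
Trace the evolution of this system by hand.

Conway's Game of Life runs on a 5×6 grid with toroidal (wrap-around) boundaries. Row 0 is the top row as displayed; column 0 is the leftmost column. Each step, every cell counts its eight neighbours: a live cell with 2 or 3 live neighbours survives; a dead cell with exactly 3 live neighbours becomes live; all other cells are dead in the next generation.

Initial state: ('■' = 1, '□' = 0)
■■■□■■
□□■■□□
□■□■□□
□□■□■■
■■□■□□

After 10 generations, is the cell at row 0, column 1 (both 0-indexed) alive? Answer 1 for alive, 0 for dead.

1

gen 0: ■■■□■■
□□■■□□
□■□■□□
□□■□■■
■■□■□□
gen 1: □□□□■■
□□□□□■
□■□□□□
□□□□■■
□□□□□□
gen 2: □□□□■■
■□□□■■
■□□□■■
□□□□□□
□□□□□□
gen 3: ■□□□■□
□□□■□□
■□□□■□
□□□□□■
□□□□□□
gen 4: □□□□□□
□□□■■□
□□□□■■
□□□□□■
□□□□□■
gen 5: □□□□■□
□□□■■■
□□□■□■
■□□□□■
□□□□□□
gen 6: □□□■■■
□□□■□■
□□□■□□
■□□□■■
□□□□□■
gen 7: ■□□■□■
□□■■□■
■□□■□□
■□□□■■
□□□■□□
gen 8: ■□□■□■
□■■■□■
■■■■□□
■□□■■■
□□□■□□
gen 9: ■■□■□■
□□□□□■
□□□□□□
■□□□□■
□□■■□□
gen 10: ■■□■□■
□□□□■■
■□□□□■
□□□□□□
□□■■□□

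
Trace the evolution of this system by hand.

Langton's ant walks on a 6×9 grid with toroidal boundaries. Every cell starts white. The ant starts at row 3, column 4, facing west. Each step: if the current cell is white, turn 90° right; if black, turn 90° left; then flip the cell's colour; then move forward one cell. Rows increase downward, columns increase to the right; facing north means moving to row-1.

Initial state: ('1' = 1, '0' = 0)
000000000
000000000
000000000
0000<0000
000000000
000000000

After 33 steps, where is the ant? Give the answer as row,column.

4,6

k=0  000000000
000000000
000000000
0000<0000
000000000
000000000
k=1  000000000
000000000
0000^0000
000010000
000000000
000000000
k=2  000000000
000000000
00001>000
000010000
000000000
000000000
k=3  000000000
000000000
000011000
00001v000
000000000
000000000
k=4  000000000
000000000
000011000
0000<1000
000000000
000000000
k=5  000000000
000000000
000011000
000001000
0000v0000
000000000
k=6  000000000
000000000
000011000
000001000
000<10000
000000000
k=7  000000000
000000000
000011000
000^01000
000110000
000000000
k=8  000000000
000000000
000011000
0001>1000
000110000
000000000
k=9  000000000
000000000
000011000
000111000
0001v0000
000000000
k=10  000000000
000000000
000011000
000111000
00010>000
000000000
k=11  000000000
000000000
000011000
000111000
000101000
00000v000
k=12  000000000
000000000
000011000
000111000
000101000
0000<1000
k=13  000000000
000000000
000011000
000111000
0001^1000
000011000
k=14  000000000
000000000
000011000
000111000
00011>000
000011000
k=15  000000000
000000000
000011000
00011^000
000110000
000011000
k=16  000000000
000000000
000011000
0001<0000
000110000
000011000
k=17  000000000
000000000
000011000
000100000
0001v0000
000011000
k=18  000000000
000000000
000011000
000100000
00010>000
000011000
k=19  000000000
000000000
000011000
000100000
000101000
00001v000
k=20  000000000
000000000
000011000
000100000
000101000
000010>00
k=21  000000v00
000000000
000011000
000100000
000101000
000010100
k=22  00000<100
000000000
000011000
000100000
000101000
000010100
k=23  000001100
000000000
000011000
000100000
000101000
00001^100
k=24  000001100
000000000
000011000
000100000
000101000
000011>00
k=25  000001100
000000000
000011000
000100000
000101^00
000011000
k=26  000001100
000000000
000011000
000100000
0001011>0
000011000
k=27  000001100
000000000
000011000
000100000
000101110
0000110v0
k=28  000001100
000000000
000011000
000100000
000101110
000011<10
k=29  000001100
000000000
000011000
000100000
000101^10
000011110
k=30  000001100
000000000
000011000
000100000
00010<010
000011110
k=31  000001100
000000000
000011000
000100000
000100010
00001v110
k=32  000001100
000000000
000011000
000100000
000100010
000010>10
k=33  000001100
000000000
000011000
000100000
000100^10
000010010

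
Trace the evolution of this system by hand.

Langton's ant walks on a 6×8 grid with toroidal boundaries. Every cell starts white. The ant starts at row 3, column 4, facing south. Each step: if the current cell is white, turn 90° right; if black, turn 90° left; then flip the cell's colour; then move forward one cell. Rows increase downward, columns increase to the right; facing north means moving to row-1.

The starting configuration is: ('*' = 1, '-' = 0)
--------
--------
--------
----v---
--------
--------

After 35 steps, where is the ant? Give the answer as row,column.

t=0: --------
--------
--------
----v---
--------
--------
t=1: --------
--------
--------
---<*---
--------
--------
t=2: --------
--------
---^----
---**---
--------
--------
t=3: --------
--------
---*>---
---**---
--------
--------
t=4: --------
--------
---**---
---*v---
--------
--------
t=5: --------
--------
---**---
---*->--
--------
--------
t=6: --------
--------
---**---
---*-*--
-----v--
--------
t=7: --------
--------
---**---
---*-*--
----<*--
--------
t=8: --------
--------
---**---
---*^*--
----**--
--------
t=9: --------
--------
---**---
---**>--
----**--
--------
t=10: --------
--------
---**^--
---**---
----**--
--------
t=11: --------
--------
---***>-
---**---
----**--
--------
t=12: --------
--------
---****-
---**-v-
----**--
--------
t=13: --------
--------
---****-
---**<*-
----**--
--------
t=14: --------
--------
---**^*-
---****-
----**--
--------
t=15: --------
--------
---*<-*-
---****-
----**--
--------
t=16: --------
--------
---*--*-
---*v**-
----**--
--------
t=17: --------
--------
---*--*-
---*->*-
----**--
--------
t=18: --------
--------
---*-^*-
---*--*-
----**--
--------
t=19: --------
--------
---*-*>-
---*--*-
----**--
--------
t=20: --------
------^-
---*-*--
---*--*-
----**--
--------
t=21: --------
------*>
---*-*--
---*--*-
----**--
--------
t=22: --------
------**
---*-*-v
---*--*-
----**--
--------
t=23: --------
------**
---*-*<*
---*--*-
----**--
--------
t=24: --------
------^*
---*-***
---*--*-
----**--
--------
t=25: --------
-----<-*
---*-***
---*--*-
----**--
--------
t=26: -----^--
-----*-*
---*-***
---*--*-
----**--
--------
t=27: -----*>-
-----*-*
---*-***
---*--*-
----**--
--------
t=28: -----**-
-----*v*
---*-***
---*--*-
----**--
--------
t=29: -----**-
-----<**
---*-***
---*--*-
----**--
--------
t=30: -----**-
------**
---*-v**
---*--*-
----**--
--------
t=31: -----**-
------**
---*-->*
---*--*-
----**--
--------
t=32: -----**-
------^*
---*---*
---*--*-
----**--
--------
t=33: -----**-
-----<-*
---*---*
---*--*-
----**--
--------
t=34: -----^*-
-----*-*
---*---*
---*--*-
----**--
--------
t=35: ----<-*-
-----*-*
---*---*
---*--*-
----**--
--------

0,4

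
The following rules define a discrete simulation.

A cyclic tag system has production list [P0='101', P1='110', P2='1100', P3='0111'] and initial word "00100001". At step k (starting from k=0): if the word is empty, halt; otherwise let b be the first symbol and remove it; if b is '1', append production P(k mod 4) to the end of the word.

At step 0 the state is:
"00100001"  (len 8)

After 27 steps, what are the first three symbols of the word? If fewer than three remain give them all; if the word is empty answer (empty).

000

[0] "00100001"  (len 8)
[1] "0100001"  (len 7)
[2] "100001"  (len 6)
[3] "000011100"  (len 9)
[4] "00011100"  (len 8)
[5] "0011100"  (len 7)
[6] "011100"  (len 6)
[7] "11100"  (len 5)
[8] "11000111"  (len 8)
[9] "1000111101"  (len 10)
[10] "000111101110"  (len 12)
[11] "00111101110"  (len 11)
[12] "0111101110"  (len 10)
[13] "111101110"  (len 9)
[14] "11101110110"  (len 11)
[15] "11011101101100"  (len 14)
[16] "10111011011000111"  (len 17)
[17] "0111011011000111101"  (len 19)
[18] "111011011000111101"  (len 18)
[19] "110110110001111011100"  (len 21)
[20] "101101100011110111000111"  (len 24)
[21] "01101100011110111000111101"  (len 26)
[22] "1101100011110111000111101"  (len 25)
[23] "1011000111101110001111011100"  (len 28)
[24] "0110001111011100011110111000111"  (len 31)
[25] "110001111011100011110111000111"  (len 30)
[26] "10001111011100011110111000111110"  (len 32)
[27] "00011110111000111101110001111101100"  (len 35)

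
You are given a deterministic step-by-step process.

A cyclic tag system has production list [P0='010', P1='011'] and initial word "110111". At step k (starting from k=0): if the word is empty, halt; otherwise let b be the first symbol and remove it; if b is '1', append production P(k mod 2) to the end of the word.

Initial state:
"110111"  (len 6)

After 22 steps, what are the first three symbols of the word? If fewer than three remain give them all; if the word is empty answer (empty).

[0] "110111"  (len 6)
[1] "10111010"  (len 8)
[2] "0111010011"  (len 10)
[3] "111010011"  (len 9)
[4] "11010011011"  (len 11)
[5] "1010011011010"  (len 13)
[6] "010011011010011"  (len 15)
[7] "10011011010011"  (len 14)
[8] "0011011010011011"  (len 16)
[9] "011011010011011"  (len 15)
[10] "11011010011011"  (len 14)
[11] "1011010011011010"  (len 16)
[12] "011010011011010011"  (len 18)
[13] "11010011011010011"  (len 17)
[14] "1010011011010011011"  (len 19)
[15] "010011011010011011010"  (len 21)
[16] "10011011010011011010"  (len 20)
[17] "0011011010011011010010"  (len 22)
[18] "011011010011011010010"  (len 21)
[19] "11011010011011010010"  (len 20)
[20] "1011010011011010010011"  (len 22)
[21] "011010011011010010011010"  (len 24)
[22] "11010011011010010011010"  (len 23)

110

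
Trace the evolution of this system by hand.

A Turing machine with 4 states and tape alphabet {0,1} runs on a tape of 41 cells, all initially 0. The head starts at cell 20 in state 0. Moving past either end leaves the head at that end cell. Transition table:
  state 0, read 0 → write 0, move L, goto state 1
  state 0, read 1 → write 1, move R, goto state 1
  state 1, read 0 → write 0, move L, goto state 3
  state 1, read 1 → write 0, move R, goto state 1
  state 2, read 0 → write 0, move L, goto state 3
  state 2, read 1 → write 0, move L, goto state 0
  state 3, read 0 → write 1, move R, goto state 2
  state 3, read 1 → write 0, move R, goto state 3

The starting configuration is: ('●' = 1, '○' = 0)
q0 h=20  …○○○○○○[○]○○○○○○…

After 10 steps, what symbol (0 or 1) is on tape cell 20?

1

step 0: q0 h=20  …○○○○○○[○]○○○○○○…
step 1: q1 h=19  …○○○○○○[○]○○○○○○…
step 2: q3 h=18  …○○○○○○[○]○○○○○○…
step 3: q2 h=19  …○○○○○●[○]○○○○○○…
step 4: q3 h=18  …○○○○○○[●]○○○○○○…
step 5: q3 h=19  …○○○○○○[○]○○○○○○…
step 6: q2 h=20  …○○○○○●[○]○○○○○○…
step 7: q3 h=19  …○○○○○○[●]○○○○○○…
step 8: q3 h=20  …○○○○○○[○]○○○○○○…
step 9: q2 h=21  …○○○○○●[○]○○○○○○…
step 10: q3 h=20  …○○○○○○[●]○○○○○○…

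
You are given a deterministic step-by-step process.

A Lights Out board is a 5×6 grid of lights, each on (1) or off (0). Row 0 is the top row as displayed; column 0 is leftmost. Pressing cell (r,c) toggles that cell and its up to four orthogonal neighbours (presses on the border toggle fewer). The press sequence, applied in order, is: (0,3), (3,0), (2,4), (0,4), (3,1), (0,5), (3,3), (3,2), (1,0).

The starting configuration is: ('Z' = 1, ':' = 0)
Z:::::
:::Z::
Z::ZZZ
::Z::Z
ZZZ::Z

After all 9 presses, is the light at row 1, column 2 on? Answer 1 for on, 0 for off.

gen 0: Z:::::
:::Z::
Z::ZZZ
::Z::Z
ZZZ::Z
gen 1: Z:ZZZ:
::::::
Z::ZZZ
::Z::Z
ZZZ::Z
gen 2: Z:ZZZ:
::::::
:::ZZZ
ZZZ::Z
:ZZ::Z
gen 3: Z:ZZZ:
::::Z:
::::::
ZZZ:ZZ
:ZZ::Z
gen 4: Z:Z::Z
::::::
::::::
ZZZ:ZZ
:ZZ::Z
gen 5: Z:Z::Z
::::::
:Z::::
::::ZZ
::Z::Z
gen 6: Z:Z:Z:
:::::Z
:Z::::
::::ZZ
::Z::Z
gen 7: Z:Z:Z:
:::::Z
:Z:Z::
::ZZ:Z
::ZZ:Z
gen 8: Z:Z:Z:
:::::Z
:ZZZ::
:Z:::Z
:::Z:Z
gen 9: ::Z:Z:
ZZ:::Z
ZZZZ::
:Z:::Z
:::Z:Z

0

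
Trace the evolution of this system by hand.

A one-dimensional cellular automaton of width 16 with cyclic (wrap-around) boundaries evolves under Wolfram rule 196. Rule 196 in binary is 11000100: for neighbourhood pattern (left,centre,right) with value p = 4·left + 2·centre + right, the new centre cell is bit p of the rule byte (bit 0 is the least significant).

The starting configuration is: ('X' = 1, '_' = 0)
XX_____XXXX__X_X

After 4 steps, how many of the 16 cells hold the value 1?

3

t=0: XX_____XXXX__X_X
t=1: XX______XXX__X__
t=2: _X_______XX__X__
t=3: _X________X__X__
t=4: _X________X__X__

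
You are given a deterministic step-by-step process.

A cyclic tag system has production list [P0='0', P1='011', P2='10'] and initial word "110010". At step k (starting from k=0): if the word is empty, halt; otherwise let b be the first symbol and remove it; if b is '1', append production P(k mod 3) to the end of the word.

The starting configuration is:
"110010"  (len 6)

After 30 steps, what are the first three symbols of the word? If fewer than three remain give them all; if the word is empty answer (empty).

0) "110010"  (len 6)
1) "100100"  (len 6)
2) "00100011"  (len 8)
3) "0100011"  (len 7)
4) "100011"  (len 6)
5) "00011011"  (len 8)
6) "0011011"  (len 7)
7) "011011"  (len 6)
8) "11011"  (len 5)
9) "101110"  (len 6)
10) "011100"  (len 6)
11) "11100"  (len 5)
12) "110010"  (len 6)
13) "100100"  (len 6)
14) "00100011"  (len 8)
15) "0100011"  (len 7)
16) "100011"  (len 6)
17) "00011011"  (len 8)
18) "0011011"  (len 7)
19) "011011"  (len 6)
20) "11011"  (len 5)
21) "101110"  (len 6)
22) "011100"  (len 6)
23) "11100"  (len 5)
24) "110010"  (len 6)
25) "100100"  (len 6)
26) "00100011"  (len 8)
27) "0100011"  (len 7)
28) "100011"  (len 6)
29) "00011011"  (len 8)
30) "0011011"  (len 7)

001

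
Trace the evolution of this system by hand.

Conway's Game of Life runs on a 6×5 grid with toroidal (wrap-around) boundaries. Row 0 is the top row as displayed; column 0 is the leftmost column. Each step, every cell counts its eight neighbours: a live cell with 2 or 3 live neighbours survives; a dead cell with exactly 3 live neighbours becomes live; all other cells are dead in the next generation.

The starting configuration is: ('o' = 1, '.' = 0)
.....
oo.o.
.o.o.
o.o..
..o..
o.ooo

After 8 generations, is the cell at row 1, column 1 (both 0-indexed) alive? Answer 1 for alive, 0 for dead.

0) .....
oo.o.
.o.o.
o.o..
..o..
o.ooo
1) .....
oo..o
...o.
..oo.
o.o..
.oooo
2) .....
o...o
oo.o.
.oooo
o....
ooooo
3) ..o..
oo..o
.....
...o.
.....
ooooo
4) .....
oo...
o...o
.....
oo...
ooooo
5) ...o.
oo..o
oo..o
.o..o
...o.
..ooo
6) .o...
.ooo.
..oo.
.oooo
o....
..o.o
7) oo...
.o.o.
o....
oo..o
o....
oo...
8) ....o
.oo.o
..o..
.o..o
.....
....o

1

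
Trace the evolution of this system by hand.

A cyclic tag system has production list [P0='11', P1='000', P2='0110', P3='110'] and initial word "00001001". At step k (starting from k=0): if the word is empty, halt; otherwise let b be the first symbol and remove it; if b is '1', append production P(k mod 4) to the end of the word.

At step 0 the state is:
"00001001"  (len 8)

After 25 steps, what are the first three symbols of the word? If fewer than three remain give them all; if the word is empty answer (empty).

step 0: "00001001"  (len 8)
step 1: "0001001"  (len 7)
step 2: "001001"  (len 6)
step 3: "01001"  (len 5)
step 4: "1001"  (len 4)
step 5: "00111"  (len 5)
step 6: "0111"  (len 4)
step 7: "111"  (len 3)
step 8: "11110"  (len 5)
step 9: "111011"  (len 6)
step 10: "11011000"  (len 8)
step 11: "10110000110"  (len 11)
step 12: "0110000110110"  (len 13)
step 13: "110000110110"  (len 12)
step 14: "10000110110000"  (len 14)
step 15: "00001101100000110"  (len 17)
step 16: "0001101100000110"  (len 16)
step 17: "001101100000110"  (len 15)
step 18: "01101100000110"  (len 14)
step 19: "1101100000110"  (len 13)
step 20: "101100000110110"  (len 15)
step 21: "0110000011011011"  (len 16)
step 22: "110000011011011"  (len 15)
step 23: "100000110110110110"  (len 18)
step 24: "00000110110110110110"  (len 20)
step 25: "0000110110110110110"  (len 19)

000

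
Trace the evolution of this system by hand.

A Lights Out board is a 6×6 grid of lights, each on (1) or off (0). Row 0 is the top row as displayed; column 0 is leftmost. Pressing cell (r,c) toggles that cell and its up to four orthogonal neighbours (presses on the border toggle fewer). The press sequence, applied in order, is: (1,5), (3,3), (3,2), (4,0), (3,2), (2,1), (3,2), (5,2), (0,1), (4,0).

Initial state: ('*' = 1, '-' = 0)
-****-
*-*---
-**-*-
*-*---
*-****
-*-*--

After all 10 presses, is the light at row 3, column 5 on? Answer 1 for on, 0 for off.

0

[0] -****-
*-*---
-**-*-
*-*---
*-****
-*-*--
[1] -*****
*-*-**
-**-**
*-*---
*-****
-*-*--
[2] -*****
*-*-**
-*****
*--**-
*-*-**
-*-*--
[3] -*****
*-*-**
-*-***
***-*-
*---**
-*-*--
[4] -*****
*-*-**
-*-***
-**-*-
-*--**
**-*--
[5] -*****
*-*-**
-*****
---**-
-**-**
**-*--
[6] -*****
***-**
*--***
-*-**-
-**-**
**-*--
[7] -*****
***-**
*-****
--*-*-
-*--**
**-*--
[8] -*****
***-**
*-****
--*-*-
-**-**
*-*---
[9] *--***
*-*-**
*-****
--*-*-
-**-**
*-*---
[10] *--***
*-*-**
*-****
*-*-*-
*-*-**
--*---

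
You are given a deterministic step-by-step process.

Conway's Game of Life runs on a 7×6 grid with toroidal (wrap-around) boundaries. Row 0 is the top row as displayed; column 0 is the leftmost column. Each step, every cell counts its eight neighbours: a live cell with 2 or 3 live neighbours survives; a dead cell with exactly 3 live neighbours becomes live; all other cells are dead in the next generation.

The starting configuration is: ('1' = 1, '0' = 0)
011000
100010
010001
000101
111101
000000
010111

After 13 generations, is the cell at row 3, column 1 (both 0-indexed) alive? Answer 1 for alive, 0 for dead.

1

step 0: 011000
100010
010001
000101
111101
000000
010111
step 1: 011000
101001
000001
000101
111101
000000
110110
step 2: 000010
101001
000001
010101
111101
000000
110100
step 3: 001110
100011
011001
010101
010101
000111
000000
step 4: 000110
100000
011100
010101
000101
101101
001001
step 5: 000111
010010
010110
010100
010101
111101
111001
step 6: 000100
100000
110110
010100
000101
000100
000000
step 7: 000000
111111
110111
010101
000100
000010
000000
step 8: 111111
000000
000000
010101
001100
000000
000000
step 9: 111111
111111
000000
000110
001110
000000
111111
step 10: 000000
000000
110000
001010
001010
100000
000000
step 11: 000000
000000
010000
001001
010001
000000
000000
step 12: 000000
000000
000000
011000
100000
000000
000000
step 13: 000000
000000
000000
010000
010000
000000
000000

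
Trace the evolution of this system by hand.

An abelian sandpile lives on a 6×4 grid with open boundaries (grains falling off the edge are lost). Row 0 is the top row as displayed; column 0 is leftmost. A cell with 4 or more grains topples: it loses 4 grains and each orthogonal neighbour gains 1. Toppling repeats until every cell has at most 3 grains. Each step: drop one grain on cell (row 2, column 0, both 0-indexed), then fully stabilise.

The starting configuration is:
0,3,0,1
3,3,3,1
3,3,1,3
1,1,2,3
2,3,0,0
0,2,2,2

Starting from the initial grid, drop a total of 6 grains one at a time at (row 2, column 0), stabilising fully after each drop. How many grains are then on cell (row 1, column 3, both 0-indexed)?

2

step 0: 0,3,0,1
3,3,3,1
3,3,1,3
1,1,2,3
2,3,0,0
0,2,2,2
step 1: 2,0,2,1
1,3,0,2
2,1,3,3
2,2,2,3
2,3,0,0
0,2,2,2
step 2: 2,0,2,1
1,3,0,2
3,1,3,3
2,2,2,3
2,3,0,0
0,2,2,2
step 3: 2,0,2,1
2,3,0,2
0,2,3,3
3,2,2,3
2,3,0,0
0,2,2,2
step 4: 2,0,2,1
2,3,0,2
1,2,3,3
3,2,2,3
2,3,0,0
0,2,2,2
step 5: 2,0,2,1
2,3,0,2
2,2,3,3
3,2,2,3
2,3,0,0
0,2,2,2
step 6: 2,0,2,1
2,3,0,2
3,2,3,3
3,2,2,3
2,3,0,0
0,2,2,2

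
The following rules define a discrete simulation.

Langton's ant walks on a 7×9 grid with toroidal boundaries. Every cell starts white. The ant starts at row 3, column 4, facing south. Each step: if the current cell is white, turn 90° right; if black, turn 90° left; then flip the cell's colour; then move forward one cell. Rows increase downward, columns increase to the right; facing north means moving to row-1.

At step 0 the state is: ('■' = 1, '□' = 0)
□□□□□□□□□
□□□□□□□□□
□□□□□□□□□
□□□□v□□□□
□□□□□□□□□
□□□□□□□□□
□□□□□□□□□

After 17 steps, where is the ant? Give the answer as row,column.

step 0: □□□□□□□□□
□□□□□□□□□
□□□□□□□□□
□□□□v□□□□
□□□□□□□□□
□□□□□□□□□
□□□□□□□□□
step 1: □□□□□□□□□
□□□□□□□□□
□□□□□□□□□
□□□<■□□□□
□□□□□□□□□
□□□□□□□□□
□□□□□□□□□
step 2: □□□□□□□□□
□□□□□□□□□
□□□^□□□□□
□□□■■□□□□
□□□□□□□□□
□□□□□□□□□
□□□□□□□□□
step 3: □□□□□□□□□
□□□□□□□□□
□□□■>□□□□
□□□■■□□□□
□□□□□□□□□
□□□□□□□□□
□□□□□□□□□
step 4: □□□□□□□□□
□□□□□□□□□
□□□■■□□□□
□□□■v□□□□
□□□□□□□□□
□□□□□□□□□
□□□□□□□□□
step 5: □□□□□□□□□
□□□□□□□□□
□□□■■□□□□
□□□■□>□□□
□□□□□□□□□
□□□□□□□□□
□□□□□□□□□
step 6: □□□□□□□□□
□□□□□□□□□
□□□■■□□□□
□□□■□■□□□
□□□□□v□□□
□□□□□□□□□
□□□□□□□□□
step 7: □□□□□□□□□
□□□□□□□□□
□□□■■□□□□
□□□■□■□□□
□□□□<■□□□
□□□□□□□□□
□□□□□□□□□
step 8: □□□□□□□□□
□□□□□□□□□
□□□■■□□□□
□□□■^■□□□
□□□□■■□□□
□□□□□□□□□
□□□□□□□□□
step 9: □□□□□□□□□
□□□□□□□□□
□□□■■□□□□
□□□■■>□□□
□□□□■■□□□
□□□□□□□□□
□□□□□□□□□
step 10: □□□□□□□□□
□□□□□□□□□
□□□■■^□□□
□□□■■□□□□
□□□□■■□□□
□□□□□□□□□
□□□□□□□□□
step 11: □□□□□□□□□
□□□□□□□□□
□□□■■■>□□
□□□■■□□□□
□□□□■■□□□
□□□□□□□□□
□□□□□□□□□
step 12: □□□□□□□□□
□□□□□□□□□
□□□■■■■□□
□□□■■□v□□
□□□□■■□□□
□□□□□□□□□
□□□□□□□□□
step 13: □□□□□□□□□
□□□□□□□□□
□□□■■■■□□
□□□■■<■□□
□□□□■■□□□
□□□□□□□□□
□□□□□□□□□
step 14: □□□□□□□□□
□□□□□□□□□
□□□■■^■□□
□□□■■■■□□
□□□□■■□□□
□□□□□□□□□
□□□□□□□□□
step 15: □□□□□□□□□
□□□□□□□□□
□□□■<□■□□
□□□■■■■□□
□□□□■■□□□
□□□□□□□□□
□□□□□□□□□
step 16: □□□□□□□□□
□□□□□□□□□
□□□■□□■□□
□□□■v■■□□
□□□□■■□□□
□□□□□□□□□
□□□□□□□□□
step 17: □□□□□□□□□
□□□□□□□□□
□□□■□□■□□
□□□■□>■□□
□□□□■■□□□
□□□□□□□□□
□□□□□□□□□

3,5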